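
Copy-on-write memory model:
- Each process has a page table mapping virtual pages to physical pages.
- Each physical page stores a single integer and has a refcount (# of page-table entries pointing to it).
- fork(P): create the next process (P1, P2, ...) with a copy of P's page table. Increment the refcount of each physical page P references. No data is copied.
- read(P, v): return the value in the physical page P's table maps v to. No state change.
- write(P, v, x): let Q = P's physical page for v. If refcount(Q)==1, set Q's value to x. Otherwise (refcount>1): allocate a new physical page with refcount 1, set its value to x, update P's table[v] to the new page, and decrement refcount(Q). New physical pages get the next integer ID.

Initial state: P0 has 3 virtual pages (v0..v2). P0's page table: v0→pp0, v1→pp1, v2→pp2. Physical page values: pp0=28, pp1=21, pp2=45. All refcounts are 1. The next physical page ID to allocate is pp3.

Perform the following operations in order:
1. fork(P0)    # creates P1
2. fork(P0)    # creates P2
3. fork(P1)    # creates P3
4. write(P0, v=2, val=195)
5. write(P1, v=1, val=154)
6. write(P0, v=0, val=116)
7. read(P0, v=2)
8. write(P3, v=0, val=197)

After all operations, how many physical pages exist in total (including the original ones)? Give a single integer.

Op 1: fork(P0) -> P1. 3 ppages; refcounts: pp0:2 pp1:2 pp2:2
Op 2: fork(P0) -> P2. 3 ppages; refcounts: pp0:3 pp1:3 pp2:3
Op 3: fork(P1) -> P3. 3 ppages; refcounts: pp0:4 pp1:4 pp2:4
Op 4: write(P0, v2, 195). refcount(pp2)=4>1 -> COPY to pp3. 4 ppages; refcounts: pp0:4 pp1:4 pp2:3 pp3:1
Op 5: write(P1, v1, 154). refcount(pp1)=4>1 -> COPY to pp4. 5 ppages; refcounts: pp0:4 pp1:3 pp2:3 pp3:1 pp4:1
Op 6: write(P0, v0, 116). refcount(pp0)=4>1 -> COPY to pp5. 6 ppages; refcounts: pp0:3 pp1:3 pp2:3 pp3:1 pp4:1 pp5:1
Op 7: read(P0, v2) -> 195. No state change.
Op 8: write(P3, v0, 197). refcount(pp0)=3>1 -> COPY to pp6. 7 ppages; refcounts: pp0:2 pp1:3 pp2:3 pp3:1 pp4:1 pp5:1 pp6:1

Answer: 7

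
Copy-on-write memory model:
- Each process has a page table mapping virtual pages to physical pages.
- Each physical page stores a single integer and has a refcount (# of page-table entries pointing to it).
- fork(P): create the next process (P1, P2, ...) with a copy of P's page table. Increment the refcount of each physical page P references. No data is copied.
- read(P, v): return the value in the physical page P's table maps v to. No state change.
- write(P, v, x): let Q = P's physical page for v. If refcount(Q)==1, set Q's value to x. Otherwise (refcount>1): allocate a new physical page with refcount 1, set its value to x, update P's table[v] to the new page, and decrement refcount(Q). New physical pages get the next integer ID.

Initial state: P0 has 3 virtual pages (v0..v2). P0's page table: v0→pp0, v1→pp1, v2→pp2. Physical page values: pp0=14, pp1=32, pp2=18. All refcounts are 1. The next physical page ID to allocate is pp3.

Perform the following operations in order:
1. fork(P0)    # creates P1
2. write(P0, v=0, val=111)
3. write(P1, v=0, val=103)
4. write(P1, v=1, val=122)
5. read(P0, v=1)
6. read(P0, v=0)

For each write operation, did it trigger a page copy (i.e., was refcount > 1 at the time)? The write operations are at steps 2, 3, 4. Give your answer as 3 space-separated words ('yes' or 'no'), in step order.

Op 1: fork(P0) -> P1. 3 ppages; refcounts: pp0:2 pp1:2 pp2:2
Op 2: write(P0, v0, 111). refcount(pp0)=2>1 -> COPY to pp3. 4 ppages; refcounts: pp0:1 pp1:2 pp2:2 pp3:1
Op 3: write(P1, v0, 103). refcount(pp0)=1 -> write in place. 4 ppages; refcounts: pp0:1 pp1:2 pp2:2 pp3:1
Op 4: write(P1, v1, 122). refcount(pp1)=2>1 -> COPY to pp4. 5 ppages; refcounts: pp0:1 pp1:1 pp2:2 pp3:1 pp4:1
Op 5: read(P0, v1) -> 32. No state change.
Op 6: read(P0, v0) -> 111. No state change.

yes no yes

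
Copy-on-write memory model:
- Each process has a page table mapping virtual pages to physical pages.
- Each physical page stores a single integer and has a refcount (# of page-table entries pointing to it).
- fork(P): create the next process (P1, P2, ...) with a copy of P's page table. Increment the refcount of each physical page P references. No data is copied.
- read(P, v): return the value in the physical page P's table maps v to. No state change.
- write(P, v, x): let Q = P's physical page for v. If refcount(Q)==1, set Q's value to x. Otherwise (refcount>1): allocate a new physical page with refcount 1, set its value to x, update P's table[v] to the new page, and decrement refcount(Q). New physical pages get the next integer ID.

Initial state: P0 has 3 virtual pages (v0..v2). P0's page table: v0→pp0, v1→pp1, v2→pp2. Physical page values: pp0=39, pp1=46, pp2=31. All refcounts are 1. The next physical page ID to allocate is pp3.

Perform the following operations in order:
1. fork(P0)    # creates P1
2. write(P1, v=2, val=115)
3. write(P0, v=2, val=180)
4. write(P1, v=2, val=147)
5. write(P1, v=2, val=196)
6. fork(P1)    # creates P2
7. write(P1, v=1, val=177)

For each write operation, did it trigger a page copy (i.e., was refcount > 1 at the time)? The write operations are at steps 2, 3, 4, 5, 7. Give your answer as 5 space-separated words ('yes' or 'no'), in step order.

Op 1: fork(P0) -> P1. 3 ppages; refcounts: pp0:2 pp1:2 pp2:2
Op 2: write(P1, v2, 115). refcount(pp2)=2>1 -> COPY to pp3. 4 ppages; refcounts: pp0:2 pp1:2 pp2:1 pp3:1
Op 3: write(P0, v2, 180). refcount(pp2)=1 -> write in place. 4 ppages; refcounts: pp0:2 pp1:2 pp2:1 pp3:1
Op 4: write(P1, v2, 147). refcount(pp3)=1 -> write in place. 4 ppages; refcounts: pp0:2 pp1:2 pp2:1 pp3:1
Op 5: write(P1, v2, 196). refcount(pp3)=1 -> write in place. 4 ppages; refcounts: pp0:2 pp1:2 pp2:1 pp3:1
Op 6: fork(P1) -> P2. 4 ppages; refcounts: pp0:3 pp1:3 pp2:1 pp3:2
Op 7: write(P1, v1, 177). refcount(pp1)=3>1 -> COPY to pp4. 5 ppages; refcounts: pp0:3 pp1:2 pp2:1 pp3:2 pp4:1

yes no no no yes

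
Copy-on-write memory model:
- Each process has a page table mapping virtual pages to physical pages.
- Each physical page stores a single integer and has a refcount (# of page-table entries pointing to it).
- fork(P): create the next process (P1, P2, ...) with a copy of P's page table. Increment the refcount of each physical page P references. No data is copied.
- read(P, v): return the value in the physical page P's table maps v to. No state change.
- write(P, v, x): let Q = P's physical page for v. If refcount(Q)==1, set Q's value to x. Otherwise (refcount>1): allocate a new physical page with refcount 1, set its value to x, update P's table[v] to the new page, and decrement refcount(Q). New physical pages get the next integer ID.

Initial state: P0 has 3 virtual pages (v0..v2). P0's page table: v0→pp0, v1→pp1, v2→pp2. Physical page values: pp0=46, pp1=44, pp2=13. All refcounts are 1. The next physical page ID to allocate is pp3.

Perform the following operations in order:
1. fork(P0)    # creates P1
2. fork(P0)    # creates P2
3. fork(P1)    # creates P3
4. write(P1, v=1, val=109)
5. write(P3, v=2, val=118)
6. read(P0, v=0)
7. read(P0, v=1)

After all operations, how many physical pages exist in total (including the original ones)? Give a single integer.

Answer: 5

Derivation:
Op 1: fork(P0) -> P1. 3 ppages; refcounts: pp0:2 pp1:2 pp2:2
Op 2: fork(P0) -> P2. 3 ppages; refcounts: pp0:3 pp1:3 pp2:3
Op 3: fork(P1) -> P3. 3 ppages; refcounts: pp0:4 pp1:4 pp2:4
Op 4: write(P1, v1, 109). refcount(pp1)=4>1 -> COPY to pp3. 4 ppages; refcounts: pp0:4 pp1:3 pp2:4 pp3:1
Op 5: write(P3, v2, 118). refcount(pp2)=4>1 -> COPY to pp4. 5 ppages; refcounts: pp0:4 pp1:3 pp2:3 pp3:1 pp4:1
Op 6: read(P0, v0) -> 46. No state change.
Op 7: read(P0, v1) -> 44. No state change.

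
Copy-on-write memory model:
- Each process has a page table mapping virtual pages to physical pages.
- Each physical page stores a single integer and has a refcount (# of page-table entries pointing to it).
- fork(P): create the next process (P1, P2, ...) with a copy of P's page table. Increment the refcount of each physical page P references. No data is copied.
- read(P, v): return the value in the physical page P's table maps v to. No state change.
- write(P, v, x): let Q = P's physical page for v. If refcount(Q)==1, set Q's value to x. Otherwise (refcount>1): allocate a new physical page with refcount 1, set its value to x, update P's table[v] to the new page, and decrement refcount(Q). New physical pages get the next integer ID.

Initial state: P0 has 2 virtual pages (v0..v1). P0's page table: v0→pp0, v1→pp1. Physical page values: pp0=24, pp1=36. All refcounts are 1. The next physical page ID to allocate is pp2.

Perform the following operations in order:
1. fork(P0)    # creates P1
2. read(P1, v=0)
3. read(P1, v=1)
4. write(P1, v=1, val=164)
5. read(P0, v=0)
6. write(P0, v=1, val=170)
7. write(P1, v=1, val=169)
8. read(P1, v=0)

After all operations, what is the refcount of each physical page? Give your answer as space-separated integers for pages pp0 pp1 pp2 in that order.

Answer: 2 1 1

Derivation:
Op 1: fork(P0) -> P1. 2 ppages; refcounts: pp0:2 pp1:2
Op 2: read(P1, v0) -> 24. No state change.
Op 3: read(P1, v1) -> 36. No state change.
Op 4: write(P1, v1, 164). refcount(pp1)=2>1 -> COPY to pp2. 3 ppages; refcounts: pp0:2 pp1:1 pp2:1
Op 5: read(P0, v0) -> 24. No state change.
Op 6: write(P0, v1, 170). refcount(pp1)=1 -> write in place. 3 ppages; refcounts: pp0:2 pp1:1 pp2:1
Op 7: write(P1, v1, 169). refcount(pp2)=1 -> write in place. 3 ppages; refcounts: pp0:2 pp1:1 pp2:1
Op 8: read(P1, v0) -> 24. No state change.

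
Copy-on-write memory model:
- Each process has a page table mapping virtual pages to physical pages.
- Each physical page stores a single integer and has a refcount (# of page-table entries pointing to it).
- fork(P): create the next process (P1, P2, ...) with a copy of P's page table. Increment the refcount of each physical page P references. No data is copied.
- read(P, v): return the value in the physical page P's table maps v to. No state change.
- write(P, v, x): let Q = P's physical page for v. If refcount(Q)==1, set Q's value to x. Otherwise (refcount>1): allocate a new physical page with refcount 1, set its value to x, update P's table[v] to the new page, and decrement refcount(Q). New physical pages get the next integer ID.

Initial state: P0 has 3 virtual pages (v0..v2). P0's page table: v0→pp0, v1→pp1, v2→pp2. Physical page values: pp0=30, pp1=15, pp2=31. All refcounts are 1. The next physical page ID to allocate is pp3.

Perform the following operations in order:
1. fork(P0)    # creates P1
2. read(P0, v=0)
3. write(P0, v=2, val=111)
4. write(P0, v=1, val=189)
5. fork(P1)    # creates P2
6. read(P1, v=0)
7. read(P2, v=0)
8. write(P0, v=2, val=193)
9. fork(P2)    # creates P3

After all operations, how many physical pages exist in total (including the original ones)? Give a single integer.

Op 1: fork(P0) -> P1. 3 ppages; refcounts: pp0:2 pp1:2 pp2:2
Op 2: read(P0, v0) -> 30. No state change.
Op 3: write(P0, v2, 111). refcount(pp2)=2>1 -> COPY to pp3. 4 ppages; refcounts: pp0:2 pp1:2 pp2:1 pp3:1
Op 4: write(P0, v1, 189). refcount(pp1)=2>1 -> COPY to pp4. 5 ppages; refcounts: pp0:2 pp1:1 pp2:1 pp3:1 pp4:1
Op 5: fork(P1) -> P2. 5 ppages; refcounts: pp0:3 pp1:2 pp2:2 pp3:1 pp4:1
Op 6: read(P1, v0) -> 30. No state change.
Op 7: read(P2, v0) -> 30. No state change.
Op 8: write(P0, v2, 193). refcount(pp3)=1 -> write in place. 5 ppages; refcounts: pp0:3 pp1:2 pp2:2 pp3:1 pp4:1
Op 9: fork(P2) -> P3. 5 ppages; refcounts: pp0:4 pp1:3 pp2:3 pp3:1 pp4:1

Answer: 5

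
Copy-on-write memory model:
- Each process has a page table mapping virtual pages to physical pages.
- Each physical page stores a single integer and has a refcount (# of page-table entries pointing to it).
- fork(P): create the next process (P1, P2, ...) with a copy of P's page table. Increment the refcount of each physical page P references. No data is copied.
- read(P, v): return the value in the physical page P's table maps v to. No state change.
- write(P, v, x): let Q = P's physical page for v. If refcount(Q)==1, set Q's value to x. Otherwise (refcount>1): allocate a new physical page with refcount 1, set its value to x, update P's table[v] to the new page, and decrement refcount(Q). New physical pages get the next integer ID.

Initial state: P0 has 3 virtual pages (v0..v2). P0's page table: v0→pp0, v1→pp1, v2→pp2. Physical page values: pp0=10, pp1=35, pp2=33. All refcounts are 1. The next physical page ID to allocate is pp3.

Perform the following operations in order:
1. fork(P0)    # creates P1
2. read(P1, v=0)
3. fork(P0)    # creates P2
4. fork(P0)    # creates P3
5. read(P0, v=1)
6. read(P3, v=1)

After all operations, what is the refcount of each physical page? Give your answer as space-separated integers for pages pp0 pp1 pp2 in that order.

Answer: 4 4 4

Derivation:
Op 1: fork(P0) -> P1. 3 ppages; refcounts: pp0:2 pp1:2 pp2:2
Op 2: read(P1, v0) -> 10. No state change.
Op 3: fork(P0) -> P2. 3 ppages; refcounts: pp0:3 pp1:3 pp2:3
Op 4: fork(P0) -> P3. 3 ppages; refcounts: pp0:4 pp1:4 pp2:4
Op 5: read(P0, v1) -> 35. No state change.
Op 6: read(P3, v1) -> 35. No state change.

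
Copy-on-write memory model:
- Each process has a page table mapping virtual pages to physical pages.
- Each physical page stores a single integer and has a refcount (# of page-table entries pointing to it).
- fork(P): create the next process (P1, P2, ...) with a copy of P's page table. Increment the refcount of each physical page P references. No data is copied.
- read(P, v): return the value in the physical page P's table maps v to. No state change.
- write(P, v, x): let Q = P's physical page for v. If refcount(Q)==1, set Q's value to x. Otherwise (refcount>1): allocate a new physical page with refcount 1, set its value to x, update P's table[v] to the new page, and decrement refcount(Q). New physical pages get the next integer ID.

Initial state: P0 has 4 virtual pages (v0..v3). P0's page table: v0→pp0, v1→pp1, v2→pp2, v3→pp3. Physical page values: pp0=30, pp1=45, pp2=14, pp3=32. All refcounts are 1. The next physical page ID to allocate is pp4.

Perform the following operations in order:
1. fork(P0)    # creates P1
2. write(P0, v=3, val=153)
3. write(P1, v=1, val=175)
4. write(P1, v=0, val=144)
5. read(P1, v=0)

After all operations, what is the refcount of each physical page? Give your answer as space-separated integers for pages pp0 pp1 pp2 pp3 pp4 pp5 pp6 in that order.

Op 1: fork(P0) -> P1. 4 ppages; refcounts: pp0:2 pp1:2 pp2:2 pp3:2
Op 2: write(P0, v3, 153). refcount(pp3)=2>1 -> COPY to pp4. 5 ppages; refcounts: pp0:2 pp1:2 pp2:2 pp3:1 pp4:1
Op 3: write(P1, v1, 175). refcount(pp1)=2>1 -> COPY to pp5. 6 ppages; refcounts: pp0:2 pp1:1 pp2:2 pp3:1 pp4:1 pp5:1
Op 4: write(P1, v0, 144). refcount(pp0)=2>1 -> COPY to pp6. 7 ppages; refcounts: pp0:1 pp1:1 pp2:2 pp3:1 pp4:1 pp5:1 pp6:1
Op 5: read(P1, v0) -> 144. No state change.

Answer: 1 1 2 1 1 1 1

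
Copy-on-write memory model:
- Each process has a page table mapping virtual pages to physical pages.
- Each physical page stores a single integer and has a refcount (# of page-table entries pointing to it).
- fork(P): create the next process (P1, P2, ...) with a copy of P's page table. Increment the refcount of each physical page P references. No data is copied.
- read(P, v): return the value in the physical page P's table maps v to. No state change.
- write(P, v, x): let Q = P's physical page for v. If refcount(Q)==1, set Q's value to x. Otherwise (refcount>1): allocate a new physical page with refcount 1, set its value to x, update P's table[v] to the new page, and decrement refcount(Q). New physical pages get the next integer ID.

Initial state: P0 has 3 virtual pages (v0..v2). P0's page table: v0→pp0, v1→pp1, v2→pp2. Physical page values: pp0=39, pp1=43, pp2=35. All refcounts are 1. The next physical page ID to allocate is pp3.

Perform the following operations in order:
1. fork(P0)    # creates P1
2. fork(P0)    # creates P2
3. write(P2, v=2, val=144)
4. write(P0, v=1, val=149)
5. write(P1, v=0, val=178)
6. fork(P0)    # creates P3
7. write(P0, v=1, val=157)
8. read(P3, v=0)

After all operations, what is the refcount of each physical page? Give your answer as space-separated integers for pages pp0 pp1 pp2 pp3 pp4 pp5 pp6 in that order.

Op 1: fork(P0) -> P1. 3 ppages; refcounts: pp0:2 pp1:2 pp2:2
Op 2: fork(P0) -> P2. 3 ppages; refcounts: pp0:3 pp1:3 pp2:3
Op 3: write(P2, v2, 144). refcount(pp2)=3>1 -> COPY to pp3. 4 ppages; refcounts: pp0:3 pp1:3 pp2:2 pp3:1
Op 4: write(P0, v1, 149). refcount(pp1)=3>1 -> COPY to pp4. 5 ppages; refcounts: pp0:3 pp1:2 pp2:2 pp3:1 pp4:1
Op 5: write(P1, v0, 178). refcount(pp0)=3>1 -> COPY to pp5. 6 ppages; refcounts: pp0:2 pp1:2 pp2:2 pp3:1 pp4:1 pp5:1
Op 6: fork(P0) -> P3. 6 ppages; refcounts: pp0:3 pp1:2 pp2:3 pp3:1 pp4:2 pp5:1
Op 7: write(P0, v1, 157). refcount(pp4)=2>1 -> COPY to pp6. 7 ppages; refcounts: pp0:3 pp1:2 pp2:3 pp3:1 pp4:1 pp5:1 pp6:1
Op 8: read(P3, v0) -> 39. No state change.

Answer: 3 2 3 1 1 1 1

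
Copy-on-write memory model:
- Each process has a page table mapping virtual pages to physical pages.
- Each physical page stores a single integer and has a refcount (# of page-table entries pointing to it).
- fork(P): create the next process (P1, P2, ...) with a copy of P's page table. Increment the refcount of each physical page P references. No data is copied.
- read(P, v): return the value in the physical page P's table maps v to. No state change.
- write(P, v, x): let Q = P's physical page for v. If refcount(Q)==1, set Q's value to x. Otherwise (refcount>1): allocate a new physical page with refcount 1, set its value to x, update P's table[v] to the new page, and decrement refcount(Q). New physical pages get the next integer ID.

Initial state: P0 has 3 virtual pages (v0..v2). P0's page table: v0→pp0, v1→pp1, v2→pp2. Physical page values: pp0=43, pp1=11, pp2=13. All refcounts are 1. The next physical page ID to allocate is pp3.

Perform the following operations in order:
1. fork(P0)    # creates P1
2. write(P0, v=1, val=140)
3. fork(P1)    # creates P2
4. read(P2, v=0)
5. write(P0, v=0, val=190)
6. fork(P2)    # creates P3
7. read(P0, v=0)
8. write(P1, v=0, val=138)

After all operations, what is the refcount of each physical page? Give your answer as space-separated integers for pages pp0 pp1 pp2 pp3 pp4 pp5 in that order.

Op 1: fork(P0) -> P1. 3 ppages; refcounts: pp0:2 pp1:2 pp2:2
Op 2: write(P0, v1, 140). refcount(pp1)=2>1 -> COPY to pp3. 4 ppages; refcounts: pp0:2 pp1:1 pp2:2 pp3:1
Op 3: fork(P1) -> P2. 4 ppages; refcounts: pp0:3 pp1:2 pp2:3 pp3:1
Op 4: read(P2, v0) -> 43. No state change.
Op 5: write(P0, v0, 190). refcount(pp0)=3>1 -> COPY to pp4. 5 ppages; refcounts: pp0:2 pp1:2 pp2:3 pp3:1 pp4:1
Op 6: fork(P2) -> P3. 5 ppages; refcounts: pp0:3 pp1:3 pp2:4 pp3:1 pp4:1
Op 7: read(P0, v0) -> 190. No state change.
Op 8: write(P1, v0, 138). refcount(pp0)=3>1 -> COPY to pp5. 6 ppages; refcounts: pp0:2 pp1:3 pp2:4 pp3:1 pp4:1 pp5:1

Answer: 2 3 4 1 1 1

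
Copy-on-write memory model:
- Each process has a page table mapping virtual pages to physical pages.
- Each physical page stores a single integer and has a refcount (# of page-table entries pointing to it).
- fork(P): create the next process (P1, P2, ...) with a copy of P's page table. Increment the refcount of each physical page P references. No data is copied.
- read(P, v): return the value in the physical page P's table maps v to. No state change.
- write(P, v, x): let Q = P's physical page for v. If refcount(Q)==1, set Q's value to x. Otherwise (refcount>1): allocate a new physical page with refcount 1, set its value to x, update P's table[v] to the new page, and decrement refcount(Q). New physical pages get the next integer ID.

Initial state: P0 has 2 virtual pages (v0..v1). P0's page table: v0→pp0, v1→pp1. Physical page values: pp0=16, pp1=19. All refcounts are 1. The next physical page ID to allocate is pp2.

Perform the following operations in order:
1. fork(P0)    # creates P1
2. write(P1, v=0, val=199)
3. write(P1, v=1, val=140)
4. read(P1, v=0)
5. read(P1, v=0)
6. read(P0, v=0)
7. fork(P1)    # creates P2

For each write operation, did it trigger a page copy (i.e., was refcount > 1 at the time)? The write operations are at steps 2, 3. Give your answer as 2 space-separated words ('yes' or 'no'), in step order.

Op 1: fork(P0) -> P1. 2 ppages; refcounts: pp0:2 pp1:2
Op 2: write(P1, v0, 199). refcount(pp0)=2>1 -> COPY to pp2. 3 ppages; refcounts: pp0:1 pp1:2 pp2:1
Op 3: write(P1, v1, 140). refcount(pp1)=2>1 -> COPY to pp3. 4 ppages; refcounts: pp0:1 pp1:1 pp2:1 pp3:1
Op 4: read(P1, v0) -> 199. No state change.
Op 5: read(P1, v0) -> 199. No state change.
Op 6: read(P0, v0) -> 16. No state change.
Op 7: fork(P1) -> P2. 4 ppages; refcounts: pp0:1 pp1:1 pp2:2 pp3:2

yes yes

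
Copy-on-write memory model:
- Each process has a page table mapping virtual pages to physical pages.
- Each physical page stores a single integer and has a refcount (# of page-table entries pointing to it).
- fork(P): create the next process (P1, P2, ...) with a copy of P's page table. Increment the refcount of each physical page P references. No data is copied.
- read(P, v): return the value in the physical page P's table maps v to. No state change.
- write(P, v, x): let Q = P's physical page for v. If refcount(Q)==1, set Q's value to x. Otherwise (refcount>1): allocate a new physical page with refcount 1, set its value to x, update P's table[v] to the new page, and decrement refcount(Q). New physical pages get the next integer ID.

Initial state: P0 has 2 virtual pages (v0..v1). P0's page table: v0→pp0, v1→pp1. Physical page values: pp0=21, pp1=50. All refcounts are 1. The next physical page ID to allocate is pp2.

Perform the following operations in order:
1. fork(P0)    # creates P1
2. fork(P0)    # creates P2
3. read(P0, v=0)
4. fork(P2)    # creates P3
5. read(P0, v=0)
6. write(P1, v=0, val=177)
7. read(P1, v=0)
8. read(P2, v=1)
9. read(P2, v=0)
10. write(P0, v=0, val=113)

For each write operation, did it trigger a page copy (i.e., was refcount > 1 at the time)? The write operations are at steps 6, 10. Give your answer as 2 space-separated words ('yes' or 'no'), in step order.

Op 1: fork(P0) -> P1. 2 ppages; refcounts: pp0:2 pp1:2
Op 2: fork(P0) -> P2. 2 ppages; refcounts: pp0:3 pp1:3
Op 3: read(P0, v0) -> 21. No state change.
Op 4: fork(P2) -> P3. 2 ppages; refcounts: pp0:4 pp1:4
Op 5: read(P0, v0) -> 21. No state change.
Op 6: write(P1, v0, 177). refcount(pp0)=4>1 -> COPY to pp2. 3 ppages; refcounts: pp0:3 pp1:4 pp2:1
Op 7: read(P1, v0) -> 177. No state change.
Op 8: read(P2, v1) -> 50. No state change.
Op 9: read(P2, v0) -> 21. No state change.
Op 10: write(P0, v0, 113). refcount(pp0)=3>1 -> COPY to pp3. 4 ppages; refcounts: pp0:2 pp1:4 pp2:1 pp3:1

yes yes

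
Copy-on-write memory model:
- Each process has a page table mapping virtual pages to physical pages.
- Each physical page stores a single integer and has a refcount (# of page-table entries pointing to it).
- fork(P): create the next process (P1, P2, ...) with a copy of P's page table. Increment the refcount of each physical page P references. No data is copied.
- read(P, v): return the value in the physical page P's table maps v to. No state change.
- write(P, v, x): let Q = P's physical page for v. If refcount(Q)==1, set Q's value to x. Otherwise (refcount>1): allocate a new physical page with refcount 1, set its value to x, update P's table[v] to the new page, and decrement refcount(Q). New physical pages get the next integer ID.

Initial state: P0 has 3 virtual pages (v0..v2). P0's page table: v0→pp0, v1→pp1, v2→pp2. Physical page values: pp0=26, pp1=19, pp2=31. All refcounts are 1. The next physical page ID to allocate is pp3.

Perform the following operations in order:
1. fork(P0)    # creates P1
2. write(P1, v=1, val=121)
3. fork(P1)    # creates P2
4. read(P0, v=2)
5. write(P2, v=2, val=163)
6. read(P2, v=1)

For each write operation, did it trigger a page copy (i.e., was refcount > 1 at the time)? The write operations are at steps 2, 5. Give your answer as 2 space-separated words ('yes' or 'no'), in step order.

Op 1: fork(P0) -> P1. 3 ppages; refcounts: pp0:2 pp1:2 pp2:2
Op 2: write(P1, v1, 121). refcount(pp1)=2>1 -> COPY to pp3. 4 ppages; refcounts: pp0:2 pp1:1 pp2:2 pp3:1
Op 3: fork(P1) -> P2. 4 ppages; refcounts: pp0:3 pp1:1 pp2:3 pp3:2
Op 4: read(P0, v2) -> 31. No state change.
Op 5: write(P2, v2, 163). refcount(pp2)=3>1 -> COPY to pp4. 5 ppages; refcounts: pp0:3 pp1:1 pp2:2 pp3:2 pp4:1
Op 6: read(P2, v1) -> 121. No state change.

yes yes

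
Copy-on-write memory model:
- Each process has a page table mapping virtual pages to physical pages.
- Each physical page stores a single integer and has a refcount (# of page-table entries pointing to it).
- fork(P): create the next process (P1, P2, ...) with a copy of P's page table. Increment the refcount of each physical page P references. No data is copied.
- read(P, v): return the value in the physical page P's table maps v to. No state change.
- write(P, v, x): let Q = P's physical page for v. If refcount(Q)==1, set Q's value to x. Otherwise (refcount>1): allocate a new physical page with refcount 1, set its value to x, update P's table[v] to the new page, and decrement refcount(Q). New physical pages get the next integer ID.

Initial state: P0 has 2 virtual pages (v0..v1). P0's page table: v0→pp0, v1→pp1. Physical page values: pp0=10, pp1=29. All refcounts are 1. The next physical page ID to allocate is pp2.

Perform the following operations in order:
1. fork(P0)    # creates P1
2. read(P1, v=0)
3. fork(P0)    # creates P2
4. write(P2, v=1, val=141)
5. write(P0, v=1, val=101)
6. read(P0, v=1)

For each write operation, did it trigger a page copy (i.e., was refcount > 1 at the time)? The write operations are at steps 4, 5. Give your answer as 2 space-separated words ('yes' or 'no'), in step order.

Op 1: fork(P0) -> P1. 2 ppages; refcounts: pp0:2 pp1:2
Op 2: read(P1, v0) -> 10. No state change.
Op 3: fork(P0) -> P2. 2 ppages; refcounts: pp0:3 pp1:3
Op 4: write(P2, v1, 141). refcount(pp1)=3>1 -> COPY to pp2. 3 ppages; refcounts: pp0:3 pp1:2 pp2:1
Op 5: write(P0, v1, 101). refcount(pp1)=2>1 -> COPY to pp3. 4 ppages; refcounts: pp0:3 pp1:1 pp2:1 pp3:1
Op 6: read(P0, v1) -> 101. No state change.

yes yes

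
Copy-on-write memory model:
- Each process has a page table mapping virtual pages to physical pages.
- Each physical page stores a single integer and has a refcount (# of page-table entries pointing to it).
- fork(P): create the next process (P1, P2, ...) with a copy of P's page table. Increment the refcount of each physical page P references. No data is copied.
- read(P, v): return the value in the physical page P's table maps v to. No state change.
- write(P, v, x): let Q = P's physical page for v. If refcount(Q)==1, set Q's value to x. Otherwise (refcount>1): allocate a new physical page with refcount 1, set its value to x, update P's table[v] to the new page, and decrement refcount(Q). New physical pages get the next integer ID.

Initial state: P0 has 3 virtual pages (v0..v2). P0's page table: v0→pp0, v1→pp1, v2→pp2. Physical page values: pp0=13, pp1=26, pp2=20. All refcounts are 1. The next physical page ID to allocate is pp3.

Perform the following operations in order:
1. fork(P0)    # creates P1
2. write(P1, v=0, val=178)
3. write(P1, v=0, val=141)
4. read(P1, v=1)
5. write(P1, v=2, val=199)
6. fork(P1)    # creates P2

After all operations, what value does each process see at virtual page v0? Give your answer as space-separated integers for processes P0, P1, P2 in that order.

Op 1: fork(P0) -> P1. 3 ppages; refcounts: pp0:2 pp1:2 pp2:2
Op 2: write(P1, v0, 178). refcount(pp0)=2>1 -> COPY to pp3. 4 ppages; refcounts: pp0:1 pp1:2 pp2:2 pp3:1
Op 3: write(P1, v0, 141). refcount(pp3)=1 -> write in place. 4 ppages; refcounts: pp0:1 pp1:2 pp2:2 pp3:1
Op 4: read(P1, v1) -> 26. No state change.
Op 5: write(P1, v2, 199). refcount(pp2)=2>1 -> COPY to pp4. 5 ppages; refcounts: pp0:1 pp1:2 pp2:1 pp3:1 pp4:1
Op 6: fork(P1) -> P2. 5 ppages; refcounts: pp0:1 pp1:3 pp2:1 pp3:2 pp4:2
P0: v0 -> pp0 = 13
P1: v0 -> pp3 = 141
P2: v0 -> pp3 = 141

Answer: 13 141 141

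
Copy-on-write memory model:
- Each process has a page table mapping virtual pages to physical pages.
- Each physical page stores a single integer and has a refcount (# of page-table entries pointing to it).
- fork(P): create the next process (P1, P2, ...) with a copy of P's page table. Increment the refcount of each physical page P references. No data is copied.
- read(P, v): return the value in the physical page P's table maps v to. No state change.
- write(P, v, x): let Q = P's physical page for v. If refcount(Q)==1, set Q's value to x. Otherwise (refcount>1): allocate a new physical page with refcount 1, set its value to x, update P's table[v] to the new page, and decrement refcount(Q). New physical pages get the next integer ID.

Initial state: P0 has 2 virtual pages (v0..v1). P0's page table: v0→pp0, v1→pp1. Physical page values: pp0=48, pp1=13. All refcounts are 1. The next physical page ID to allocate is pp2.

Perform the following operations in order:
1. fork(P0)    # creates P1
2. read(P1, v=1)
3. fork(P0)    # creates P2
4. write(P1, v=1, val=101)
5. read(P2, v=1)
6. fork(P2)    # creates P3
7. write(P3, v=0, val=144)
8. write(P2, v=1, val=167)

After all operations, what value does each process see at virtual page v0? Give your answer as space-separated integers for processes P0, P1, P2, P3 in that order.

Answer: 48 48 48 144

Derivation:
Op 1: fork(P0) -> P1. 2 ppages; refcounts: pp0:2 pp1:2
Op 2: read(P1, v1) -> 13. No state change.
Op 3: fork(P0) -> P2. 2 ppages; refcounts: pp0:3 pp1:3
Op 4: write(P1, v1, 101). refcount(pp1)=3>1 -> COPY to pp2. 3 ppages; refcounts: pp0:3 pp1:2 pp2:1
Op 5: read(P2, v1) -> 13. No state change.
Op 6: fork(P2) -> P3. 3 ppages; refcounts: pp0:4 pp1:3 pp2:1
Op 7: write(P3, v0, 144). refcount(pp0)=4>1 -> COPY to pp3. 4 ppages; refcounts: pp0:3 pp1:3 pp2:1 pp3:1
Op 8: write(P2, v1, 167). refcount(pp1)=3>1 -> COPY to pp4. 5 ppages; refcounts: pp0:3 pp1:2 pp2:1 pp3:1 pp4:1
P0: v0 -> pp0 = 48
P1: v0 -> pp0 = 48
P2: v0 -> pp0 = 48
P3: v0 -> pp3 = 144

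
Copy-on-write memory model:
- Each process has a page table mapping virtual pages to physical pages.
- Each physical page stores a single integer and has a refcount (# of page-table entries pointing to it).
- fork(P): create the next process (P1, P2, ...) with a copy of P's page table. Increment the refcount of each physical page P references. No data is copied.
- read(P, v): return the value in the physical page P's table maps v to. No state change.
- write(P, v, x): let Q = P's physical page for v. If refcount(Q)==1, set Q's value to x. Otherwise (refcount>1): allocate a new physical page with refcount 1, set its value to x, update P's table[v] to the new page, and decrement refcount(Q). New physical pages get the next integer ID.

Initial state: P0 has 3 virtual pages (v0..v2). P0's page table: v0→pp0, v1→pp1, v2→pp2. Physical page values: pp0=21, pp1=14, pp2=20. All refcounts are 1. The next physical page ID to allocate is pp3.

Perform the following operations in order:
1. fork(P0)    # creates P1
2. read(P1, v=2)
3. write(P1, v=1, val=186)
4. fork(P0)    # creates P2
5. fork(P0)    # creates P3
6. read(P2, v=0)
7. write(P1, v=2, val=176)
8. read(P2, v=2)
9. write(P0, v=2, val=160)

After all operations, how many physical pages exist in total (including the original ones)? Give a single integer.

Op 1: fork(P0) -> P1. 3 ppages; refcounts: pp0:2 pp1:2 pp2:2
Op 2: read(P1, v2) -> 20. No state change.
Op 3: write(P1, v1, 186). refcount(pp1)=2>1 -> COPY to pp3. 4 ppages; refcounts: pp0:2 pp1:1 pp2:2 pp3:1
Op 4: fork(P0) -> P2. 4 ppages; refcounts: pp0:3 pp1:2 pp2:3 pp3:1
Op 5: fork(P0) -> P3. 4 ppages; refcounts: pp0:4 pp1:3 pp2:4 pp3:1
Op 6: read(P2, v0) -> 21. No state change.
Op 7: write(P1, v2, 176). refcount(pp2)=4>1 -> COPY to pp4. 5 ppages; refcounts: pp0:4 pp1:3 pp2:3 pp3:1 pp4:1
Op 8: read(P2, v2) -> 20. No state change.
Op 9: write(P0, v2, 160). refcount(pp2)=3>1 -> COPY to pp5. 6 ppages; refcounts: pp0:4 pp1:3 pp2:2 pp3:1 pp4:1 pp5:1

Answer: 6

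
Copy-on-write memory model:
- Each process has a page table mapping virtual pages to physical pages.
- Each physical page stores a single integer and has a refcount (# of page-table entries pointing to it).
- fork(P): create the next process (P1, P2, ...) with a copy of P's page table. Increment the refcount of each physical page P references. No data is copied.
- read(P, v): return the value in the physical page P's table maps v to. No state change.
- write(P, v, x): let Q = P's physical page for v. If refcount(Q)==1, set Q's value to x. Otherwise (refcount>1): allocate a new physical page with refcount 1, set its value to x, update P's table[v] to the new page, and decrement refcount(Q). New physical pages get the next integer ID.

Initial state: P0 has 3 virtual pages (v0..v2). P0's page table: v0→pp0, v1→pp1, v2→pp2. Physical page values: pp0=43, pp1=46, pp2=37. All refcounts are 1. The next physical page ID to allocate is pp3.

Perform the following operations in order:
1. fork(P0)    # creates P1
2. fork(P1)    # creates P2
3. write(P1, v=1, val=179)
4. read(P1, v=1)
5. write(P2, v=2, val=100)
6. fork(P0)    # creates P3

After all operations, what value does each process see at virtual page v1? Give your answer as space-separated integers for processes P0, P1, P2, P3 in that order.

Op 1: fork(P0) -> P1. 3 ppages; refcounts: pp0:2 pp1:2 pp2:2
Op 2: fork(P1) -> P2. 3 ppages; refcounts: pp0:3 pp1:3 pp2:3
Op 3: write(P1, v1, 179). refcount(pp1)=3>1 -> COPY to pp3. 4 ppages; refcounts: pp0:3 pp1:2 pp2:3 pp3:1
Op 4: read(P1, v1) -> 179. No state change.
Op 5: write(P2, v2, 100). refcount(pp2)=3>1 -> COPY to pp4. 5 ppages; refcounts: pp0:3 pp1:2 pp2:2 pp3:1 pp4:1
Op 6: fork(P0) -> P3. 5 ppages; refcounts: pp0:4 pp1:3 pp2:3 pp3:1 pp4:1
P0: v1 -> pp1 = 46
P1: v1 -> pp3 = 179
P2: v1 -> pp1 = 46
P3: v1 -> pp1 = 46

Answer: 46 179 46 46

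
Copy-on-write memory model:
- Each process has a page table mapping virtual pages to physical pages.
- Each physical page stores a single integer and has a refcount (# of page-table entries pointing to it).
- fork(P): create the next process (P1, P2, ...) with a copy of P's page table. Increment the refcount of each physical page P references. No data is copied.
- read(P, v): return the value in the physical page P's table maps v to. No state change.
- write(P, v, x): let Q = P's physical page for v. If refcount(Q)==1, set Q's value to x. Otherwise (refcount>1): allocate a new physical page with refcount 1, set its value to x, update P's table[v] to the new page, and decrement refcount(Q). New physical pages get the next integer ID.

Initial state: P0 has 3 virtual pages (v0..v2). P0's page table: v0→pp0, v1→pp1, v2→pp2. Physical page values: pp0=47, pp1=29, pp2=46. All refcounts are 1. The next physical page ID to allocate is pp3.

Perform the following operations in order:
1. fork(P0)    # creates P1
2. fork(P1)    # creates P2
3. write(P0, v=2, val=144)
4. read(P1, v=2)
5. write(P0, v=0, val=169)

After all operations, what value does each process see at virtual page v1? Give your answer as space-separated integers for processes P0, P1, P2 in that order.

Answer: 29 29 29

Derivation:
Op 1: fork(P0) -> P1. 3 ppages; refcounts: pp0:2 pp1:2 pp2:2
Op 2: fork(P1) -> P2. 3 ppages; refcounts: pp0:3 pp1:3 pp2:3
Op 3: write(P0, v2, 144). refcount(pp2)=3>1 -> COPY to pp3. 4 ppages; refcounts: pp0:3 pp1:3 pp2:2 pp3:1
Op 4: read(P1, v2) -> 46. No state change.
Op 5: write(P0, v0, 169). refcount(pp0)=3>1 -> COPY to pp4. 5 ppages; refcounts: pp0:2 pp1:3 pp2:2 pp3:1 pp4:1
P0: v1 -> pp1 = 29
P1: v1 -> pp1 = 29
P2: v1 -> pp1 = 29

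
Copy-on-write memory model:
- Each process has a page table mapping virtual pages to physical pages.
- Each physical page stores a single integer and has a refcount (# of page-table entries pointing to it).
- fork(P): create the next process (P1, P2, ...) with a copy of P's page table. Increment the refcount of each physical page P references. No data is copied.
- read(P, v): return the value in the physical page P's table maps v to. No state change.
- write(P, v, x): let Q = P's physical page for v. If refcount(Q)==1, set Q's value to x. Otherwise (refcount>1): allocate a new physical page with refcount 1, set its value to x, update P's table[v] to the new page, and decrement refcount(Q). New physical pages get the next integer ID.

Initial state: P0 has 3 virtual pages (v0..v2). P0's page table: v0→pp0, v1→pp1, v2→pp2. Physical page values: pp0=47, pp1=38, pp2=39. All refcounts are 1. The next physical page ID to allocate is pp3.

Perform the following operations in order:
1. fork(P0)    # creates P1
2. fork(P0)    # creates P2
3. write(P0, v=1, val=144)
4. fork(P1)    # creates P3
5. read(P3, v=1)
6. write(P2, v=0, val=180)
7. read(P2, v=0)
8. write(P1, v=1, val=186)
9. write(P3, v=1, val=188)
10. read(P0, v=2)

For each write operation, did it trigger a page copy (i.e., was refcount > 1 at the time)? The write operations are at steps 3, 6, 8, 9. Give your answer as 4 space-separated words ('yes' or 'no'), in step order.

Op 1: fork(P0) -> P1. 3 ppages; refcounts: pp0:2 pp1:2 pp2:2
Op 2: fork(P0) -> P2. 3 ppages; refcounts: pp0:3 pp1:3 pp2:3
Op 3: write(P0, v1, 144). refcount(pp1)=3>1 -> COPY to pp3. 4 ppages; refcounts: pp0:3 pp1:2 pp2:3 pp3:1
Op 4: fork(P1) -> P3. 4 ppages; refcounts: pp0:4 pp1:3 pp2:4 pp3:1
Op 5: read(P3, v1) -> 38. No state change.
Op 6: write(P2, v0, 180). refcount(pp0)=4>1 -> COPY to pp4. 5 ppages; refcounts: pp0:3 pp1:3 pp2:4 pp3:1 pp4:1
Op 7: read(P2, v0) -> 180. No state change.
Op 8: write(P1, v1, 186). refcount(pp1)=3>1 -> COPY to pp5. 6 ppages; refcounts: pp0:3 pp1:2 pp2:4 pp3:1 pp4:1 pp5:1
Op 9: write(P3, v1, 188). refcount(pp1)=2>1 -> COPY to pp6. 7 ppages; refcounts: pp0:3 pp1:1 pp2:4 pp3:1 pp4:1 pp5:1 pp6:1
Op 10: read(P0, v2) -> 39. No state change.

yes yes yes yes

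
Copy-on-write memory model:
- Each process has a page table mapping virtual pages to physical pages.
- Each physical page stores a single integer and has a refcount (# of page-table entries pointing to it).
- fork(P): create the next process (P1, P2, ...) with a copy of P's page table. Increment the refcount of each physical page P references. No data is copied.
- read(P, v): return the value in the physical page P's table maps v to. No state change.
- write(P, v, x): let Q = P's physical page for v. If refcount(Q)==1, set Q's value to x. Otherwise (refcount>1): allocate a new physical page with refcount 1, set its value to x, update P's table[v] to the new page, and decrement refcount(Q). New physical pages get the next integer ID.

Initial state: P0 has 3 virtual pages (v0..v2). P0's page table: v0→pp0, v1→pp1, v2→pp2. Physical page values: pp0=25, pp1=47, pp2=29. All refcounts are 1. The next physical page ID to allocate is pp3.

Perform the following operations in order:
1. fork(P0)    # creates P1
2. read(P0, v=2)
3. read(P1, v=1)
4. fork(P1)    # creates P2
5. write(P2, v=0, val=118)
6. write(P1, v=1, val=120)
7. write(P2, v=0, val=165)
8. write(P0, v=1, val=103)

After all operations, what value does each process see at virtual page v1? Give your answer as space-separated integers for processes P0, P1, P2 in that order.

Answer: 103 120 47

Derivation:
Op 1: fork(P0) -> P1. 3 ppages; refcounts: pp0:2 pp1:2 pp2:2
Op 2: read(P0, v2) -> 29. No state change.
Op 3: read(P1, v1) -> 47. No state change.
Op 4: fork(P1) -> P2. 3 ppages; refcounts: pp0:3 pp1:3 pp2:3
Op 5: write(P2, v0, 118). refcount(pp0)=3>1 -> COPY to pp3. 4 ppages; refcounts: pp0:2 pp1:3 pp2:3 pp3:1
Op 6: write(P1, v1, 120). refcount(pp1)=3>1 -> COPY to pp4. 5 ppages; refcounts: pp0:2 pp1:2 pp2:3 pp3:1 pp4:1
Op 7: write(P2, v0, 165). refcount(pp3)=1 -> write in place. 5 ppages; refcounts: pp0:2 pp1:2 pp2:3 pp3:1 pp4:1
Op 8: write(P0, v1, 103). refcount(pp1)=2>1 -> COPY to pp5. 6 ppages; refcounts: pp0:2 pp1:1 pp2:3 pp3:1 pp4:1 pp5:1
P0: v1 -> pp5 = 103
P1: v1 -> pp4 = 120
P2: v1 -> pp1 = 47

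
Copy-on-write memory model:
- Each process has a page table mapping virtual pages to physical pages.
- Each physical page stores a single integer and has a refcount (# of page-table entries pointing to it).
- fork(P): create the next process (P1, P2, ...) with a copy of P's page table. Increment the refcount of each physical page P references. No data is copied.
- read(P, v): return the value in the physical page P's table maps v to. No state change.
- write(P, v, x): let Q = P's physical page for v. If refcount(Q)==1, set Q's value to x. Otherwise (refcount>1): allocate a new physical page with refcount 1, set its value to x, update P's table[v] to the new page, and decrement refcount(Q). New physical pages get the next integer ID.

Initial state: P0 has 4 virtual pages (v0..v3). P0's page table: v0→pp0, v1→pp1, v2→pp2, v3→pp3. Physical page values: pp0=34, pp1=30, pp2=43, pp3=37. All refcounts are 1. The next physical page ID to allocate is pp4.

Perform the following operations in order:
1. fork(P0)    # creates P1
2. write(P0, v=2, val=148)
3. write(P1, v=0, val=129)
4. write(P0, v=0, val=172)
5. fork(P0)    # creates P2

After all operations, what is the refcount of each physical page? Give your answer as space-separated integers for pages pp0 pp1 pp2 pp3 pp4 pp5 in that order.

Op 1: fork(P0) -> P1. 4 ppages; refcounts: pp0:2 pp1:2 pp2:2 pp3:2
Op 2: write(P0, v2, 148). refcount(pp2)=2>1 -> COPY to pp4. 5 ppages; refcounts: pp0:2 pp1:2 pp2:1 pp3:2 pp4:1
Op 3: write(P1, v0, 129). refcount(pp0)=2>1 -> COPY to pp5. 6 ppages; refcounts: pp0:1 pp1:2 pp2:1 pp3:2 pp4:1 pp5:1
Op 4: write(P0, v0, 172). refcount(pp0)=1 -> write in place. 6 ppages; refcounts: pp0:1 pp1:2 pp2:1 pp3:2 pp4:1 pp5:1
Op 5: fork(P0) -> P2. 6 ppages; refcounts: pp0:2 pp1:3 pp2:1 pp3:3 pp4:2 pp5:1

Answer: 2 3 1 3 2 1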